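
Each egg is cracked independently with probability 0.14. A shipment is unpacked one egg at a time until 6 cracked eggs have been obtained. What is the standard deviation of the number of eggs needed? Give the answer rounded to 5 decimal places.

Y = total eggs until the sixth success; negative binomial with r=6, p=0.14.
SD(Y) = √[r(1−p)/p²] = √(263.2653061) = 16.2254524

16.22545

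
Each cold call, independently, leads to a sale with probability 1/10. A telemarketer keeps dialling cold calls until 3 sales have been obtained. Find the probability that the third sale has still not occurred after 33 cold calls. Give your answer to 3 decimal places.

0.346

Needing more than 33 cold calls ⇔ fewer than 3 successes in the first 33. With X ~ Binomial(33, 0.10), P(Y > 33) = P(X ≤ 2).
  k=0: C(33,0)·0.10^0·0.90^33 = 0.03090
  k=1: C(33,1)·0.10^1·0.90^32 = 0.11331
  k=2: C(33,2)·0.10^2·0.90^31 = 0.20144
P(X ≤ 2) = 0.34566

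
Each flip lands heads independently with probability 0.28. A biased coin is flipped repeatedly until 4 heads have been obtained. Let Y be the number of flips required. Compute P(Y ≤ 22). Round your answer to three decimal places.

Finishing within 22 flips ⇔ at least 4 successes in the first 22. With X ~ Binomial(22, 0.28), P(Y ≤ 22) = 1 − P(X ≤ 3).
  k=0: C(22,0)·0.28^0·0.72^22 = 0.00073
  k=1: C(22,1)·0.28^1·0.72^21 = 0.00622
  k=2: C(22,2)·0.28^2·0.72^20 = 0.02539
  k=3: C(22,3)·0.28^3·0.72^19 = 0.06581
1 − 0.09814 = 0.90186

0.902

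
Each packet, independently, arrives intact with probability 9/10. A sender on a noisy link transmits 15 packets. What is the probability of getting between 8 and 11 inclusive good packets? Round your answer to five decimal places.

0.05552

X ~ Binomial(15, 0.90); P(8 ≤ X ≤ 11) = Σ C(15,k) p^k (1−p)^(15−k) over k:
  k=8: C(15,8)·0.90^8·0.10^7 = 0.0002770
  k=9: C(15,9)·0.90^9·0.10^6 = 0.0019390
  k=10: C(15,10)·0.90^10·0.10^5 = 0.0104708
  k=11: C(15,11)·0.90^11·0.10^4 = 0.0428351
Total = 0.0555220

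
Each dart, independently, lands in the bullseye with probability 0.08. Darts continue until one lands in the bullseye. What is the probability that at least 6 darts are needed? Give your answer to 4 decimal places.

Y = number of darts to the first success; geometric, p = 0.08.
P(Y > 5) = P(first 5 all fail) = (1−p)^5 = 0.659082

0.6591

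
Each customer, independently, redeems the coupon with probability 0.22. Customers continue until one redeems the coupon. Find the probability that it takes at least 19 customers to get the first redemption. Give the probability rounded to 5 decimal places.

Y = number of customers to the first success; geometric, p = 0.22.
P(Y > 18) = P(first 18 all fail) = (1−p)^18 = 0.0114210

0.01142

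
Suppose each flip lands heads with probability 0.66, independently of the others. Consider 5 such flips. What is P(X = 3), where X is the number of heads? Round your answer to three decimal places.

0.332

X ~ Binomial(n=5, p=0.66).
P(X=3) = C(5,3) · p^3 · (1−p)^2
= 10 · 0.2875 · 0.1156 = 0.33235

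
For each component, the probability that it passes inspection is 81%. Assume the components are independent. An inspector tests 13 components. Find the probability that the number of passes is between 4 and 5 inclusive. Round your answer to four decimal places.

0.0009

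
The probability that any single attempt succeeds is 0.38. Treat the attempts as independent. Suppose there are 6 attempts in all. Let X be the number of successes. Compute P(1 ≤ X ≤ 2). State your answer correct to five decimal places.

X ~ Binomial(6, 0.38); P(1 ≤ X ≤ 2) = Σ C(6,k) p^k (1−p)^(6−k) over k:
  k=1: C(6,1)·0.38^1·0.62^5 = 0.2088783
  k=2: C(6,2)·0.38^2·0.62^4 = 0.3200554
Total = 0.5289337

0.52893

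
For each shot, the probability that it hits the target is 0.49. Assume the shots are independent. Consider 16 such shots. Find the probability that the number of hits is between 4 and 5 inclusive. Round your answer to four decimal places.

X ~ Binomial(16, 0.49); P(4 ≤ X ≤ 5) = Σ C(16,k) p^k (1−p)^(16−k) over k:
  k=4: C(16,4)·0.49^4·0.51^12 = 0.032486
  k=5: C(16,5)·0.49^5·0.51^11 = 0.074909
Total = 0.107395

0.1074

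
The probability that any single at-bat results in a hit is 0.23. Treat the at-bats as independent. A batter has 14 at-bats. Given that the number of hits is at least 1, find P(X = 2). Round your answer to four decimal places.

0.2146

X ~ Binomial(14, 0.23). Want P(X=2 | X≥1) = P(X=2) / P(X≥1).
P(X=2) = C(14,2)·0.23^2·0.77^12 = 0.209115
P(X≥1) = 1 − 0.025756 = 0.974244
Ratio = 0.209115 / 0.974244 = 0.214644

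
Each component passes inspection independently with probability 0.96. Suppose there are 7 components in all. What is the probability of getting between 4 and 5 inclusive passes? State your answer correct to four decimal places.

0.0293

X ~ Binomial(7, 0.96); P(4 ≤ X ≤ 5) = Σ C(7,k) p^k (1−p)^(7−k) over k:
  k=4: C(7,4)·0.96^4·0.04^3 = 0.001903
  k=5: C(7,5)·0.96^5·0.04^2 = 0.027397
Total = 0.029299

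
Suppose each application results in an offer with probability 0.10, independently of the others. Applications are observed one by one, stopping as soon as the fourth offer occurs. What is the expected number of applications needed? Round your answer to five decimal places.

40.00000

Y = total applications until the fourth success; negative binomial with r=4, p=0.10.
E[Y] = r / p = 4 / 0.10 = 40.0000000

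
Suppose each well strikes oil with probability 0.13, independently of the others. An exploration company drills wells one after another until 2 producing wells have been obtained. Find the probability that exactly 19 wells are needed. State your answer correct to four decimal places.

0.0285

Y = trial on which the second success occurs; negative binomial, r=2, p=0.13.
P(Y=19) = C(18,1) · p^2 · (1−p)^17
= 18 · 0.0169 · 0.093719 = 0.028509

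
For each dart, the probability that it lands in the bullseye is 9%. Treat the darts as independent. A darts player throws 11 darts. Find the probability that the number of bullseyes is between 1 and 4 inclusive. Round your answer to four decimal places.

X ~ Binomial(11, 0.09); P(1 ≤ X ≤ 4) = Σ C(11,k) p^k (1−p)^(11−k) over k:
  k=1: C(11,1)·0.09^1·0.91^10 = 0.385522
  k=2: C(11,2)·0.09^2·0.91^9 = 0.190643
  k=3: C(11,3)·0.09^3·0.91^8 = 0.056564
  k=4: C(11,4)·0.09^4·0.91^7 = 0.011189
Total = 0.643918

0.6439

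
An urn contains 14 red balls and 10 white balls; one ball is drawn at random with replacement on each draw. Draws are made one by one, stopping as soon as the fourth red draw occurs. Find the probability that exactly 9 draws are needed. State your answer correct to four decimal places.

0.0814

Y = trial on which the fourth success occurs; negative binomial, r=4, p=0.583333.
P(Y=9) = C(8,3) · p^4 · (1−p)^5
= 56 · 0.11579 · 0.012559 = 0.081433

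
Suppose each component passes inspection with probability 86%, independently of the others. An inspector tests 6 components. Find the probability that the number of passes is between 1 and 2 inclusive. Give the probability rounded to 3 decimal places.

0.005

X ~ Binomial(6, 0.86); P(1 ≤ X ≤ 2) = Σ C(6,k) p^k (1−p)^(6−k) over k:
  k=1: C(6,1)·0.86^1·0.14^5 = 0.00028
  k=2: C(6,2)·0.86^2·0.14^4 = 0.00426
Total = 0.00454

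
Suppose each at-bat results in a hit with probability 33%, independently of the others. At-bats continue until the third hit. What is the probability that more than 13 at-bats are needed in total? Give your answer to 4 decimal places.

Needing more than 13 at-bats ⇔ fewer than 3 successes in the first 13. With X ~ Binomial(13, 0.33), P(Y > 13) = P(X ≤ 2).
  k=0: C(13,0)·0.33^0·0.67^13 = 0.005482
  k=1: C(13,1)·0.33^1·0.67^12 = 0.035104
  k=2: C(13,2)·0.33^2·0.67^11 = 0.103740
P(X ≤ 2) = 0.144326

0.1443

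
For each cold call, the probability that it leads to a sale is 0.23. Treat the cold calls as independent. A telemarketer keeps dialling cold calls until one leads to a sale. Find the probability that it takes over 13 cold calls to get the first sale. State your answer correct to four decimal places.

Y = number of cold calls to the first success; geometric, p = 0.23.
P(Y > 13) = P(first 13 all fail) = (1−p)^13 = 0.033449

0.0334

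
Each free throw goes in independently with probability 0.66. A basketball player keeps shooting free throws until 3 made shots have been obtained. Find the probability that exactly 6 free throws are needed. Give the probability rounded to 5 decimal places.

Y = trial on which the third success occurs; negative binomial, r=3, p=0.66.
P(Y=6) = C(5,2) · p^3 · (1−p)^3
= 10 · 0.2875 · 0.039304 = 0.1129974

0.11300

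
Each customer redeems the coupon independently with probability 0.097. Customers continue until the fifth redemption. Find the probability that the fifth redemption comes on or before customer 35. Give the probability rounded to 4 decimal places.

0.2488

Finishing within 35 customers ⇔ at least 5 successes in the first 35. With X ~ Binomial(35, 0.097), P(Y ≤ 35) = 1 − P(X ≤ 4).
  k=0: C(35,0)·0.097^0·0.903^35 = 0.028124
  k=1: C(35,1)·0.097^1·0.903^34 = 0.105736
  k=2: C(35,2)·0.097^2·0.903^33 = 0.193088
  k=3: C(35,3)·0.097^3·0.903^32 = 0.228157
  k=4: C(35,4)·0.097^4·0.903^31 = 0.196068
1 − 0.751173 = 0.248827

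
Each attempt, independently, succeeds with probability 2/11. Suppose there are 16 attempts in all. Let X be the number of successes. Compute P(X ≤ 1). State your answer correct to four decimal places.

0.1837

X ~ Binomial(16, 0.181818); P(X ≤ 1) = Σ C(16,k) p^k (1−p)^(16−k) over k:
  k=0: C(16,0)·0.181818^0·0.818182^16 = 0.040327
  k=1: C(16,1)·0.181818^1·0.818182^15 = 0.143385
Total = 0.183712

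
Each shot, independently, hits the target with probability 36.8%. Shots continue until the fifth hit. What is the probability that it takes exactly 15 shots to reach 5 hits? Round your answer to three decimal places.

Y = trial on which the fifth success occurs; negative binomial, r=5, p=0.368.
P(Y=15) = C(14,4) · p^5 · (1−p)^10
= 1001 · 0.006749 · 0.010166 = 0.06868

0.069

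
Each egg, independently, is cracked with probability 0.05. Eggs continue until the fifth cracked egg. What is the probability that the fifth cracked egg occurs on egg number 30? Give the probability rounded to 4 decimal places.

Y = trial on which the fifth success occurs; negative binomial, r=5, p=0.05.
P(Y=30) = C(29,4) · p^5 · (1−p)^25
= 23751 · 3.125e-07 · 0.27739 = 0.002059

0.0021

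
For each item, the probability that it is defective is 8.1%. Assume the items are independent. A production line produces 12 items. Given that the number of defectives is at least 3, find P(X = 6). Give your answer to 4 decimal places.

0.0023

X ~ Binomial(12, 0.081). Want P(X=6 | X≥3) = P(X=6) / P(X≥3).
P(X=6) = C(12,6)·0.081^6·0.919^6 = 0.000157
P(X≥3) = 1 − 0.362899 − 0.383828 − 0.186067 = 0.067206
Ratio = 0.000157 / 0.067206 = 0.002339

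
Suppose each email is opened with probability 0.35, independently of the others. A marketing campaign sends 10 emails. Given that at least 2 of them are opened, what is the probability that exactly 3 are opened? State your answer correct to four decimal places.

X ~ Binomial(10, 0.35). Want P(X=3 | X≥2) = P(X=3) / P(X≥2).
P(X=3) = C(10,3)·0.35^3·0.65^7 = 0.252220
P(X≥2) = 1 − 0.013463 − 0.072492 = 0.914046
Ratio = 0.252220 / 0.914046 = 0.275938

0.2759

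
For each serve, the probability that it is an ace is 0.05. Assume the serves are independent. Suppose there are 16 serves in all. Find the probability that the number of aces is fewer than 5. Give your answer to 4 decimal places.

X ~ Binomial(16, 0.05); P(X ≤ 4) = Σ C(16,k) p^k (1−p)^(16−k) over k:
  k=0: C(16,0)·0.05^0·0.95^16 = 0.440127
  k=1: C(16,1)·0.05^1·0.95^15 = 0.370633
  k=2: C(16,2)·0.05^2·0.95^14 = 0.146302
  k=3: C(16,3)·0.05^3·0.95^13 = 0.035934
  k=4: C(16,4)·0.05^4·0.95^12 = 0.006147
Total = 0.999143

0.9991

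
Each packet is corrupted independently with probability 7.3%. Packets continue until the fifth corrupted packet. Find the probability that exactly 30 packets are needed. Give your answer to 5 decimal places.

0.00740

Y = trial on which the fifth success occurs; negative binomial, r=5, p=0.073.
P(Y=30) = C(29,4) · p^5 · (1−p)^25
= 23751 · 2.0731e-06 · 0.15031 = 0.0074010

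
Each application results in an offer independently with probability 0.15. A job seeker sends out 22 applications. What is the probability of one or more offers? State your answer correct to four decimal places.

0.9720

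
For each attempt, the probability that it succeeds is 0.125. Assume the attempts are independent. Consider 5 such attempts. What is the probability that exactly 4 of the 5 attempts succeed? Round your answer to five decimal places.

X ~ Binomial(n=5, p=0.125).
P(X=4) = C(5,4) · p^4 · (1−p)^1
= 5 · 0.00024414 · 0.875 = 0.0010681

0.00107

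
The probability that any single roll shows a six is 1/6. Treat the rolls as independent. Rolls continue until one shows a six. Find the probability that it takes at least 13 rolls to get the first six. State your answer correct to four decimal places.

Y = number of rolls to the first success; geometric, p = 0.166667.
P(Y > 12) = P(first 12 all fail) = (1−p)^12 = 0.112157

0.1122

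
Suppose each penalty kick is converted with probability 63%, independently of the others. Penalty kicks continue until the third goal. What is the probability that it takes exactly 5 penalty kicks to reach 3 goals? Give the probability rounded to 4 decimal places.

0.2054

Y = trial on which the third success occurs; negative binomial, r=3, p=0.63.
P(Y=5) = C(4,2) · p^3 · (1−p)^2
= 6 · 0.25005 · 0.1369 = 0.205389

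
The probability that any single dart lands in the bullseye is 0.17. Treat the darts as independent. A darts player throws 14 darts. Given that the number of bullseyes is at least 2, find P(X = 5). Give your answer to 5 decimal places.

X ~ Binomial(14, 0.17). Want P(X=5 | X≥2) = P(X=5) / P(X≥2).
P(X=5) = C(14,5)·0.17^5·0.83^9 = 0.0531388
P(X≥2) = 1 − 0.0736365 − 0.2111505 = 0.7152130
Ratio = 0.0531388 / 0.7152130 = 0.0742978

0.07430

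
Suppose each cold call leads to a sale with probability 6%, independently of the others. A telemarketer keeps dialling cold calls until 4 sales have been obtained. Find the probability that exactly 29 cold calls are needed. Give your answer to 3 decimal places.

0.009

Y = trial on which the fourth success occurs; negative binomial, r=4, p=0.06.
P(Y=29) = C(28,3) · p^4 · (1−p)^25
= 3276 · 1.296e-05 · 0.21291 = 0.00904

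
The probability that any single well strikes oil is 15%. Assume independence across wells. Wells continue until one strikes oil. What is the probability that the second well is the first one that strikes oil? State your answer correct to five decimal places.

Geometric (trials to first success), p = 0.15.
P(Y = 2) = (1−p)^1 · p = 0.85 · 0.15 = 0.1275000

0.12750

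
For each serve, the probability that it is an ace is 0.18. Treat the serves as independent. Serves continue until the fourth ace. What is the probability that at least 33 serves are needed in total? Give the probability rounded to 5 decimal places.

0.14734

Needing more than 32 serves ⇔ fewer than 4 successes in the first 32. With X ~ Binomial(32, 0.18), P(Y > 32) = P(X ≤ 3).
  k=0: C(32,0)·0.18^0·0.82^32 = 0.0017460
  k=1: C(32,1)·0.18^1·0.82^31 = 0.0122646
  k=2: C(32,2)·0.18^2·0.82^30 = 0.0417294
  k=3: C(32,3)·0.18^3·0.82^29 = 0.0916011
P(X ≤ 3) = 0.1473411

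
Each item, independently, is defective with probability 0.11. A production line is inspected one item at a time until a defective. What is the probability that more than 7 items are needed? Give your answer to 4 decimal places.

0.4423

Y = number of items to the first success; geometric, p = 0.11.
P(Y > 7) = P(first 7 all fail) = (1−p)^7 = 0.442313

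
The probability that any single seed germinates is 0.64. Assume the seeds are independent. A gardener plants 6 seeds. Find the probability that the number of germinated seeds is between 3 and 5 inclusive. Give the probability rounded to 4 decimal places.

X ~ Binomial(6, 0.64); P(3 ≤ X ≤ 5) = Σ C(6,k) p^k (1−p)^(6−k) over k:
  k=3: C(6,3)·0.64^3·0.36^3 = 0.244612
  k=4: C(6,4)·0.64^4·0.36^2 = 0.326149
  k=5: C(6,5)·0.64^5·0.36^1 = 0.231928
Total = 0.802689

0.8027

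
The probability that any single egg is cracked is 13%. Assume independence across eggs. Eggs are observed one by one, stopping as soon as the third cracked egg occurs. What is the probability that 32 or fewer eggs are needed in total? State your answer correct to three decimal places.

0.804

Finishing within 32 eggs ⇔ at least 3 successes in the first 32. With X ~ Binomial(32, 0.13), P(Y ≤ 32) = 1 − P(X ≤ 2).
  k=0: C(32,0)·0.13^0·0.87^32 = 0.01160
  k=1: C(32,1)·0.13^1·0.87^31 = 0.05549
  k=2: C(32,2)·0.13^2·0.87^30 = 0.12851
1 − 0.19560 = 0.80440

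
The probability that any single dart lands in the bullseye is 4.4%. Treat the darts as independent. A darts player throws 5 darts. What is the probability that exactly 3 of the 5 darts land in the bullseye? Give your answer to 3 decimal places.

0.001

X ~ Binomial(n=5, p=0.044).
P(X=3) = C(5,3) · p^3 · (1−p)^2
= 10 · 8.5184e-05 · 0.91394 = 0.00078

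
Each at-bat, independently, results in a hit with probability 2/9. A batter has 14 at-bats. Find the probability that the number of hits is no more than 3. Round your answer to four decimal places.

0.6202

X ~ Binomial(14, 0.222222); P(X ≤ 3) = Σ C(14,k) p^k (1−p)^(14−k) over k:
  k=0: C(14,0)·0.222222^0·0.777778^14 = 0.029647
  k=1: C(14,1)·0.222222^1·0.777778^13 = 0.118587
  k=2: C(14,2)·0.222222^2·0.777778^12 = 0.220233
  k=3: C(14,3)·0.222222^3·0.777778^11 = 0.251695
Total = 0.620162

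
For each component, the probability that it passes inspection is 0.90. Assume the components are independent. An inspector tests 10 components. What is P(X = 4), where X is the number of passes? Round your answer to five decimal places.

0.00014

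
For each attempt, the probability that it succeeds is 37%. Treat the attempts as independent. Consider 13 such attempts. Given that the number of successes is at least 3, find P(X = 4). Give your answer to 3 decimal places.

0.230

X ~ Binomial(13, 0.37). Want P(X=4 | X≥3) = P(X=4) / P(X≥3).
P(X=4) = C(13,4)·0.37^4·0.63^9 = 0.20950
P(X≥3) = 1 − 0.00246 − 0.01880 − 0.06626 = 0.91248
Ratio = 0.20950 / 0.91248 = 0.22959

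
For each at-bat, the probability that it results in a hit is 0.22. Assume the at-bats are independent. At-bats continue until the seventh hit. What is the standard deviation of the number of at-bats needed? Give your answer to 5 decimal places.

10.62120

Y = total at-bats until the seventh success; negative binomial with r=7, p=0.22.
SD(Y) = √[r(1−p)/p²] = √(112.8099174) = 10.6212013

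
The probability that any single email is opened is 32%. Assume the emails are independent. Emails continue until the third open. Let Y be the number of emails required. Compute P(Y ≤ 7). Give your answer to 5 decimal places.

0.39865

Finishing within 7 emails ⇔ at least 3 successes in the first 7. With X ~ Binomial(7, 0.32), P(Y ≤ 7) = 1 − P(X ≤ 2).
  k=0: C(7,0)·0.32^0·0.68^7 = 0.0672299
  k=1: C(7,1)·0.32^1·0.68^6 = 0.2214632
  k=2: C(7,2)·0.32^2·0.68^5 = 0.3126539
1 − 0.6013469 = 0.3986531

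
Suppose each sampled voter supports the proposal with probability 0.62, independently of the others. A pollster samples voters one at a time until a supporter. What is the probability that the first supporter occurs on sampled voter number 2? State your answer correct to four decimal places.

0.2356

Geometric (trials to first success), p = 0.62.
P(Y = 2) = (1−p)^1 · p = 0.38 · 0.62 = 0.235600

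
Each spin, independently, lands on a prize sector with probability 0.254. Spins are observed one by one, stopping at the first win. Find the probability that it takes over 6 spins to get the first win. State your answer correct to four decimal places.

0.1724

Y = number of spins to the first success; geometric, p = 0.254.
P(Y > 6) = P(first 6 all fail) = (1−p)^6 = 0.172359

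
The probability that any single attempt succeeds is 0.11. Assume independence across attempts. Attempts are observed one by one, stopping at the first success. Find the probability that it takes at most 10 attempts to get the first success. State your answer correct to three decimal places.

Y = number of attempts to the first success; geometric, p = 0.11.
P(Y ≤ 10) = 1 − (1−p)^10 = 1 − 0.31182 = 0.68818

0.688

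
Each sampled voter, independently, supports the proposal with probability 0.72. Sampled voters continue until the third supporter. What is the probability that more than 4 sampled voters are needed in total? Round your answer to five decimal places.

0.31322

Needing more than 4 sampled voters ⇔ fewer than 3 successes in the first 4. With X ~ Binomial(4, 0.72), P(Y > 4) = P(X ≤ 2).
  k=0: C(4,0)·0.72^0·0.28^4 = 0.0061466
  k=1: C(4,1)·0.72^1·0.28^3 = 0.0632218
  k=2: C(4,2)·0.72^2·0.28^2 = 0.2438554
P(X ≤ 2) = 0.3132237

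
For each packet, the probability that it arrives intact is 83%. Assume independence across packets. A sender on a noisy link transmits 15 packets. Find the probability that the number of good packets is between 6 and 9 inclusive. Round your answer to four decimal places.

X ~ Binomial(15, 0.83); P(6 ≤ X ≤ 9) = Σ C(15,k) p^k (1−p)^(15−k) over k:
  k=6: C(15,6)·0.83^6·0.17^9 = 0.000194
  k=7: C(15,7)·0.83^7·0.17^8 = 0.001218
  k=8: C(15,8)·0.83^8·0.17^7 = 0.005947
  k=9: C(15,9)·0.83^9·0.17^6 = 0.022584
Total = 0.029943

0.0299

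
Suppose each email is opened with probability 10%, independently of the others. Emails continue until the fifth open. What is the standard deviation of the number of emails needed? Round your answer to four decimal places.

Y = total emails until the fifth success; negative binomial with r=5, p=0.10.
SD(Y) = √[r(1−p)/p²] = √(450.000000) = 21.213203

21.2132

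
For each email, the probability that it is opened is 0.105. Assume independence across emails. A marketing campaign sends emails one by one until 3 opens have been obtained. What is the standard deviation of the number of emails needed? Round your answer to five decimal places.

15.60569

Y = total emails until the third success; negative binomial with r=3, p=0.105.
SD(Y) = √[r(1−p)/p²] = √(243.5374150) = 15.6056853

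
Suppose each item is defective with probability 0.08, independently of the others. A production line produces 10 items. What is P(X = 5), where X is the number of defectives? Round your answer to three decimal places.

0.001

X ~ Binomial(n=10, p=0.08).
P(X=5) = C(10,5) · p^5 · (1−p)^5
= 252 · 3.2768e-06 · 0.65908 = 0.00054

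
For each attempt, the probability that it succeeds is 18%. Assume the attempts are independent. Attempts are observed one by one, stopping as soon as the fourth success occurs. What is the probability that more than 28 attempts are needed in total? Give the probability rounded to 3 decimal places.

Needing more than 28 attempts ⇔ fewer than 4 successes in the first 28. With X ~ Binomial(28, 0.18), P(Y > 28) = P(X ≤ 3).
  k=0: C(28,0)·0.18^0·0.82^28 = 0.00386
  k=1: C(28,1)·0.18^1·0.82^27 = 0.02374
  k=2: C(28,2)·0.18^2·0.82^26 = 0.07034
  k=3: C(28,3)·0.18^3·0.82^25 = 0.13382
P(X ≤ 3) = 0.23175

0.232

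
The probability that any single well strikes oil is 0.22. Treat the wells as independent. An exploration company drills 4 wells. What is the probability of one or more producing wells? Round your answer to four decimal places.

P(at least one) = 1 − P(none) = 1 − (1 − 0.22)^4
= 1 − 0.370151 = 0.629849

0.6298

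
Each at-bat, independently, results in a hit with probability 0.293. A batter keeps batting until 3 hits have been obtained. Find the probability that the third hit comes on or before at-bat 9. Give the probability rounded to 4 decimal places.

Finishing within 9 at-bats ⇔ at least 3 successes in the first 9. With X ~ Binomial(9, 0.293), P(Y ≤ 9) = 1 − P(X ≤ 2).
  k=0: C(9,0)·0.293^0·0.707^9 = 0.044134
  k=1: C(9,1)·0.293^1·0.707^8 = 0.164613
  k=2: C(9,2)·0.293^2·0.707^7 = 0.272881
1 − 0.481629 = 0.518371

0.5184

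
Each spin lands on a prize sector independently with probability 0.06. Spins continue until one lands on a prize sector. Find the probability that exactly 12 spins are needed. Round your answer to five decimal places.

0.03038

Geometric (trials to first success), p = 0.06.
P(Y = 12) = (1−p)^11 · p = 0.5063 · 0.06 = 0.0303779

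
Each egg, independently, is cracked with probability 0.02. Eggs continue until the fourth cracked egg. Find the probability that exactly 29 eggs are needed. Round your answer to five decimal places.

Y = trial on which the fourth success occurs; negative binomial, r=4, p=0.02.
P(Y=29) = C(28,3) · p^4 · (1−p)^25
= 3276 · 1.6e-07 · 0.60346 = 0.0003163

0.00032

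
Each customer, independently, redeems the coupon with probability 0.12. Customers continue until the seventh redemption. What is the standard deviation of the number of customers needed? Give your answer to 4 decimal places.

Y = total customers until the seventh success; negative binomial with r=7, p=0.12.
SD(Y) = √[r(1−p)/p²] = √(427.777778) = 20.682789

20.6828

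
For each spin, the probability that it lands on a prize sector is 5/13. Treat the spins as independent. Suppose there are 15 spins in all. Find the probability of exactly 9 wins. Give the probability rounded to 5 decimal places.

X ~ Binomial(n=15, p=0.384615).
P(X=9) = C(15,9) · p^9 · (1−p)^6
= 5005 · 0.00018418 · 0.05431 = 0.0500638

0.05006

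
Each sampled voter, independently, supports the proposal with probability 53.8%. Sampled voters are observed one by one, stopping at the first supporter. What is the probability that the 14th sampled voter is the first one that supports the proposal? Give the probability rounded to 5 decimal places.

0.00002

Geometric (trials to first success), p = 0.538.
P(Y = 14) = (1−p)^13 · p = 4.3686e-05 · 0.538 = 0.0000235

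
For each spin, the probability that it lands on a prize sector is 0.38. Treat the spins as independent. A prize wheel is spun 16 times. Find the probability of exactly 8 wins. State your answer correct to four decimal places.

0.1222

X ~ Binomial(n=16, p=0.38).
P(X=8) = C(16,8) · p^8 · (1−p)^8
= 12870 · 0.00043478 · 0.021834 = 0.122175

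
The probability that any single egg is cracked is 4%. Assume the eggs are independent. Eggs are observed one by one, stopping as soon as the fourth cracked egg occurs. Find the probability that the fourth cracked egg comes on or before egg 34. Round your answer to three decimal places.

0.046

Finishing within 34 eggs ⇔ at least 4 successes in the first 34. With X ~ Binomial(34, 0.04), P(Y ≤ 34) = 1 − P(X ≤ 3).
  k=0: C(34,0)·0.04^0·0.96^34 = 0.24959
  k=1: C(34,1)·0.04^1·0.96^33 = 0.35358
  k=2: C(34,2)·0.04^2·0.96^32 = 0.24309
  k=3: C(34,3)·0.04^3·0.96^31 = 0.10804
1 − 0.95429 = 0.04571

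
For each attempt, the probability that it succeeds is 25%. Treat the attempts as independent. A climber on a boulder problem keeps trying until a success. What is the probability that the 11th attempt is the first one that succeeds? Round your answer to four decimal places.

0.0141

Geometric (trials to first success), p = 0.25.
P(Y = 11) = (1−p)^10 · p = 0.056314 · 0.25 = 0.014078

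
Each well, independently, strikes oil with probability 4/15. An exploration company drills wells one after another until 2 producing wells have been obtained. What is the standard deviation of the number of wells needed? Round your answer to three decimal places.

4.541

Y = total wells until the second success; negative binomial with r=2, p=0.266667.
SD(Y) = √[r(1−p)/p²] = √(20.62500) = 4.54148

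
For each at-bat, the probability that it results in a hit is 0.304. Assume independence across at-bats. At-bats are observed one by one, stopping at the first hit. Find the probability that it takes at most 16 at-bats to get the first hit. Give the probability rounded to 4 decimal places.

Y = number of at-bats to the first success; geometric, p = 0.304.
P(Y ≤ 16) = 1 − (1−p)^16 = 1 − 0.003032 = 0.996968

0.9970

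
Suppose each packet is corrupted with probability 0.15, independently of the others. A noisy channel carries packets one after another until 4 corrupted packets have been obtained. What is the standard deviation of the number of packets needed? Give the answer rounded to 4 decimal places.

12.2927

Y = total packets until the fourth success; negative binomial with r=4, p=0.15.
SD(Y) = √[r(1−p)/p²] = √(151.111111) = 12.292726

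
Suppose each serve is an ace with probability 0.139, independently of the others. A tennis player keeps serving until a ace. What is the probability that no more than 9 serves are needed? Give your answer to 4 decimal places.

0.7400

Y = number of serves to the first success; geometric, p = 0.139.
P(Y ≤ 9) = 1 − (1−p)^9 = 1 − 0.260033 = 0.739967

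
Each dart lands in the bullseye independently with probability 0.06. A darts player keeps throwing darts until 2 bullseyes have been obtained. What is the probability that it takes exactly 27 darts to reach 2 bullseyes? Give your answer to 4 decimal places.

0.0199

Y = trial on which the second success occurs; negative binomial, r=2, p=0.06.
P(Y=27) = C(26,1) · p^2 · (1−p)^25
= 26 · 0.0036 · 0.21291 = 0.019928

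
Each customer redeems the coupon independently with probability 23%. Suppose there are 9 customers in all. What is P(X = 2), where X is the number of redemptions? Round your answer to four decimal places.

X ~ Binomial(n=9, p=0.23).
P(X=2) = C(9,2) · p^2 · (1−p)^7
= 36 · 0.0529 · 0.16049 = 0.305628

0.3056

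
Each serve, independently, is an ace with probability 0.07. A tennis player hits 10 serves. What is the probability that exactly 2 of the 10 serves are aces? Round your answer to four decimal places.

X ~ Binomial(n=10, p=0.07).
P(X=2) = C(10,2) · p^2 · (1−p)^8
= 45 · 0.0049 · 0.55958 = 0.123388

0.1234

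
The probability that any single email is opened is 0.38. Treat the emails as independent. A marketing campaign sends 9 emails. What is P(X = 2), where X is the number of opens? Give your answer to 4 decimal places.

X ~ Binomial(n=9, p=0.38).
P(X=2) = C(9,2) · p^2 · (1−p)^7
= 36 · 0.1444 · 0.035216 = 0.183068

0.1831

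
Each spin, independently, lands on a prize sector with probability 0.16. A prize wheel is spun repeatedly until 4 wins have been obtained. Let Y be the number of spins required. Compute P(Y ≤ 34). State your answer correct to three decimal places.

0.816

Finishing within 34 spins ⇔ at least 4 successes in the first 34. With X ~ Binomial(34, 0.16), P(Y ≤ 34) = 1 − P(X ≤ 3).
  k=0: C(34,0)·0.16^0·0.84^34 = 0.00266
  k=1: C(34,1)·0.16^1·0.84^33 = 0.01725
  k=2: C(34,2)·0.16^2·0.84^32 = 0.05422
  k=3: C(34,3)·0.16^3·0.84^31 = 0.11016
1 − 0.18429 = 0.81571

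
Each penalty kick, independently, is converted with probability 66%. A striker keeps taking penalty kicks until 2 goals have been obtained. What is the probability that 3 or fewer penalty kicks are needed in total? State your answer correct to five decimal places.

0.73181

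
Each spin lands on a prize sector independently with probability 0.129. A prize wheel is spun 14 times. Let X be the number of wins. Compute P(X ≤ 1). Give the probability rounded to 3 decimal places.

X ~ Binomial(14, 0.129); P(X ≤ 1) = Σ C(14,k) p^k (1−p)^(14−k) over k:
  k=0: C(14,0)·0.129^0·0.871^14 = 0.14463
  k=1: C(14,1)·0.129^1·0.871^13 = 0.29988
Total = 0.44451

0.445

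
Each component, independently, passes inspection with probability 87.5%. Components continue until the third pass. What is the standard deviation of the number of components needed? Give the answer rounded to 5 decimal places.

0.69985

Y = total components until the third success; negative binomial with r=3, p=0.875.
SD(Y) = √[r(1−p)/p²] = √(0.4897959) = 0.6998542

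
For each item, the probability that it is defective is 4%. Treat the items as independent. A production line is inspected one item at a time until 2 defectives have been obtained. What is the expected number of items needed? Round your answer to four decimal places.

50.0000

Y = total items until the second success; negative binomial with r=2, p=0.04.
E[Y] = r / p = 2 / 0.04 = 50.000000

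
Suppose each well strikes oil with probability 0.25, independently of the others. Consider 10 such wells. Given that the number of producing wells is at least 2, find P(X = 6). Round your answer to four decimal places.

X ~ Binomial(10, 0.25). Want P(X=6 | X≥2) = P(X=6) / P(X≥2).
P(X=6) = C(10,6)·0.25^6·0.75^4 = 0.016222
P(X≥2) = 1 − 0.056314 − 0.187712 = 0.755975
Ratio = 0.016222 / 0.755975 = 0.021458

0.0215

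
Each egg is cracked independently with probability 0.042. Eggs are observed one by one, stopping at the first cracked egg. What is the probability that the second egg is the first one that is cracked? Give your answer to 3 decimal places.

0.040

Geometric (trials to first success), p = 0.042.
P(Y = 2) = (1−p)^1 · p = 0.958 · 0.042 = 0.04024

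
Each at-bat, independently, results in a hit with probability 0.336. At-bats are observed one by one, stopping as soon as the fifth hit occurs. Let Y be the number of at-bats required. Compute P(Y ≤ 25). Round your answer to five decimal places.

0.95637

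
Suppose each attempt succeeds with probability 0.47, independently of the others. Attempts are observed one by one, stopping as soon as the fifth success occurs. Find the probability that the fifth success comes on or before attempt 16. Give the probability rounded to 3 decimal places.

0.937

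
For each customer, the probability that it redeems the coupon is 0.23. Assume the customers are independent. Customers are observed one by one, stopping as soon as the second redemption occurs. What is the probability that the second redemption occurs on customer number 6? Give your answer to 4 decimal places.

Y = trial on which the second success occurs; negative binomial, r=2, p=0.23.
P(Y=6) = C(5,1) · p^2 · (1−p)^4
= 5 · 0.0529 · 0.35153 = 0.092980

0.0930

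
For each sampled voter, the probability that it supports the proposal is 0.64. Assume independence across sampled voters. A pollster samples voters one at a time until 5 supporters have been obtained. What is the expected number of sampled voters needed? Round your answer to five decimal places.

Y = total sampled voters until the fifth success; negative binomial with r=5, p=0.64.
E[Y] = r / p = 5 / 0.64 = 7.8125000

7.81250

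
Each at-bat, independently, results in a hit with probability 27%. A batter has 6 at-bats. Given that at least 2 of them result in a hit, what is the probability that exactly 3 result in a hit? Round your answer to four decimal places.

0.2986

X ~ Binomial(6, 0.27). Want P(X=3 | X≥2) = P(X=3) / P(X≥2).
P(X=3) = C(6,3)·0.27^3·0.73^3 = 0.153140
P(X≥2) = 1 − 0.151334 − 0.335838 = 0.512828
Ratio = 0.153140 / 0.512828 = 0.298619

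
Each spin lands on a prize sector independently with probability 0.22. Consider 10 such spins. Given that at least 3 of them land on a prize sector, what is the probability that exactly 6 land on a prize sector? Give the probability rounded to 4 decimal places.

X ~ Binomial(10, 0.22). Want P(X=6 | X≥3) = P(X=6) / P(X≥3).
P(X=6) = C(10,6)·0.22^6·0.78^4 = 0.008813
P(X≥3) = 1 − 0.083358 − 0.235112 − 0.298411 = 0.383120
Ratio = 0.008813 / 0.383120 = 0.023004

0.0230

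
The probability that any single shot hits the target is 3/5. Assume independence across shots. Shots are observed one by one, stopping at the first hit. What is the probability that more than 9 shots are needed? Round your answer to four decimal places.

0.0003

Y = number of shots to the first success; geometric, p = 0.60.
P(Y > 9) = P(first 9 all fail) = (1−p)^9 = 0.000262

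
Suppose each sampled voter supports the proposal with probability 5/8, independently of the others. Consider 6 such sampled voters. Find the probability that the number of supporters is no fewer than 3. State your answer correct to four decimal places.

X ~ Binomial(6, 0.625); P(X ≥ 3) = Σ C(6,k) p^k (1−p)^(6−k) over k:
  k=3: C(6,3)·0.625^3·0.375^3 = 0.257492
  k=4: C(6,4)·0.625^4·0.375^2 = 0.321865
  k=5: C(6,5)·0.625^5·0.375^1 = 0.214577
  k=6: C(6,6)·0.625^6·0.375^0 = 0.059605
Total = 0.853539

0.8535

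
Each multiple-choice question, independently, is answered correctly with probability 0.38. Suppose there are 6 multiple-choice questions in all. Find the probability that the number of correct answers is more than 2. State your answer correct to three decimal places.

0.414

X ~ Binomial(6, 0.38); P(X ≥ 3) = Σ C(6,k) p^k (1−p)^(6−k) over k:
  k=3: C(6,3)·0.38^3·0.62^3 = 0.26155
  k=4: C(6,4)·0.38^4·0.62^2 = 0.12023
  k=5: C(6,5)·0.38^5·0.62^1 = 0.02948
  k=6: C(6,6)·0.38^6·0.62^0 = 0.00301
Total = 0.41427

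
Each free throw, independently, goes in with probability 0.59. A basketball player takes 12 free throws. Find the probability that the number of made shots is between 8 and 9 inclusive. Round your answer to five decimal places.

0.33673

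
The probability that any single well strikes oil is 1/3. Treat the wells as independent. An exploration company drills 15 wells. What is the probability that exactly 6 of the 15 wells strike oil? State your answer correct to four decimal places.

X ~ Binomial(n=15, p=0.333333).
P(X=6) = C(15,6) · p^6 · (1−p)^9
= 5005 · 0.0013717 · 0.026012 = 0.178589

0.1786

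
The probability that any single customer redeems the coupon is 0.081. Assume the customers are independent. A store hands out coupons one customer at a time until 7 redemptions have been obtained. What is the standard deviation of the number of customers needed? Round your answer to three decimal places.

31.313

Y = total customers until the seventh success; negative binomial with r=7, p=0.081.
SD(Y) = √[r(1−p)/p²] = √(980.49078) = 31.31279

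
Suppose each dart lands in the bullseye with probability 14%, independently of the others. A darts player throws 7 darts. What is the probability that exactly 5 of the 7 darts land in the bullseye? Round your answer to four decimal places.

X ~ Binomial(n=7, p=0.14).
P(X=5) = C(7,5) · p^5 · (1−p)^2
= 21 · 5.3782e-05 · 0.7396 = 0.000835

0.0008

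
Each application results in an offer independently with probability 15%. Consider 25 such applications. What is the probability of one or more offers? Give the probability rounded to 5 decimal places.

0.98280

P(at least one) = 1 − P(none) = 1 − (1 − 0.15)^25
= 1 − 0.0171978 = 0.9828022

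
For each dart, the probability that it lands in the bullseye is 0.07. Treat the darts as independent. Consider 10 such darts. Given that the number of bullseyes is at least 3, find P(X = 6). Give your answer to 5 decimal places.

X ~ Binomial(10, 0.07). Want P(X=6 | X≥3) = P(X=6) / P(X≥3).
P(X=6) = C(10,6)·0.07^6·0.93^4 = 0.0000185
P(X≥3) = 1 − 0.4839823 − 0.3642878 − 0.1233878 = 0.0283421
Ratio = 0.0000185 / 0.0283421 = 0.0006521

0.00065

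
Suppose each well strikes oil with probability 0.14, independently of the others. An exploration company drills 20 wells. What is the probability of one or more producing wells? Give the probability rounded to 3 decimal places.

0.951

P(at least one) = 1 − P(none) = 1 − (1 − 0.14)^20
= 1 − 0.04897 = 0.95103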